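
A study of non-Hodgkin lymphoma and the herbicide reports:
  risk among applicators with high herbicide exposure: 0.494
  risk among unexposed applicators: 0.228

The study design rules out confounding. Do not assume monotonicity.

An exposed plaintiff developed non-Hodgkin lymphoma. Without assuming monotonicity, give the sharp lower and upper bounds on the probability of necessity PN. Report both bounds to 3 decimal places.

0.538 ≤ PN ≤ 1.000

Let p₁ = 0.494, p₀ = 0.228.
Under exogeneity alone the bounds on PN are max{0,(p₁−p₀)/p₁} ≤ PN ≤ min{1,(1−p₀)/p₁}.
  lower = (p₁ − p₀)/p₁ = 0.266 / 0.494 ≈ 0.5385
  upper = min{1, (1 − p₀)/p₁} = 0.772 / 0.494 ≈ 1.5628 → capped at 1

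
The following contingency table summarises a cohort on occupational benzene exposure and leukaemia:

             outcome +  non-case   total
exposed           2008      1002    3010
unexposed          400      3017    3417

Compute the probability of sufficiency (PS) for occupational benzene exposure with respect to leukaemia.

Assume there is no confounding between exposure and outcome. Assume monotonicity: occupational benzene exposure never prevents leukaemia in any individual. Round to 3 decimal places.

PS ≈ 0.623

p₁ = P(outcome | exposed) = 2008/3010 = 0.66711
p₀ = P(outcome | unexposed) = 400/3417 = 0.11706
Under exogeneity and monotonicity, PS = (p₁ − p₀)/(1 − p₀).
PS = (0.66711 − 0.11706) / 0.88294 ≈ 0.6230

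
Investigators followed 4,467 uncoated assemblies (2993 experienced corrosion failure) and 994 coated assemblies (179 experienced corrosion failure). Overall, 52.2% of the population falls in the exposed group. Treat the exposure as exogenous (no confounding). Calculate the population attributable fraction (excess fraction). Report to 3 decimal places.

PAF ≈ 0.587

p₁ = P(outcome | exposed) = 2993/4467 = 0.67002
p₀ = P(outcome | unexposed) = 179/994 = 0.18008
Overall risk P(Y=1) = π·p₁ + (1−π)·p₀ = 0.522×0.67002 + 0.478×0.18008 = 0.43583.
Under exogeneity, PAF = [P(Y=1) − p₀] / P(Y=1).
PAF = (0.43583 − 0.18008) / 0.43583 ≈ 0.5868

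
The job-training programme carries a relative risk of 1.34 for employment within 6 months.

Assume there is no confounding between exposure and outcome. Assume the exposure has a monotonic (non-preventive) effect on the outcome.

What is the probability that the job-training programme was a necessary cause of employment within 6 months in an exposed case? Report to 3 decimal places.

Under exogeneity and monotonicity, PN = (RR − 1) / RR = 1 − 1/RR.
PN = (1.34 − 1) / 1.34 = 0.34 / 1.34 ≈ 0.2537

PN ≈ 0.254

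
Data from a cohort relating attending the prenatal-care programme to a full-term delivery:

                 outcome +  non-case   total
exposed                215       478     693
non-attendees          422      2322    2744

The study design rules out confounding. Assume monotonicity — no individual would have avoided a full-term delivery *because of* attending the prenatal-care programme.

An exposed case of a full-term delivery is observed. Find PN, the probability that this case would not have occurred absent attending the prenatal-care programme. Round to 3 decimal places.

PN ≈ 0.504

p₁ = P(outcome | exposed) = 215/693 = 0.31025
p₀ = P(outcome | unexposed) = 422/2744 = 0.15379
Under exogeneity and monotonicity, PN = (p₁ − p₀)/p₁.
PN = (0.31025 − 0.15379) / 0.31025 ≈ 0.5043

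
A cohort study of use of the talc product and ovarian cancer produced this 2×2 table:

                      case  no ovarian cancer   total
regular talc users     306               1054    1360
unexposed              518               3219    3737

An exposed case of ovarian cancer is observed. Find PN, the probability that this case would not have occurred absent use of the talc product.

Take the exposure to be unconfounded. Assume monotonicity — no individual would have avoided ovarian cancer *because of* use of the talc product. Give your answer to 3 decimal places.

PN ≈ 0.384

p₁ = P(outcome | exposed) = 306/1360 = 0.225
p₀ = P(outcome | unexposed) = 518/3737 = 0.13861
Under exogeneity and monotonicity, PN = (p₁ − p₀)/p₁.
PN = (0.225 − 0.13861) / 0.225 ≈ 0.3839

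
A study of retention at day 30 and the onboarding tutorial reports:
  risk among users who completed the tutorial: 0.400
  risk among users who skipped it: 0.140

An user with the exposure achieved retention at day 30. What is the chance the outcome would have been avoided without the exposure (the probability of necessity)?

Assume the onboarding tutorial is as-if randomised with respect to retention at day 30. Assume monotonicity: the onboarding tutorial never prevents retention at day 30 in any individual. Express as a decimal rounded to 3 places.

PN ≈ 0.650

Let p₁ = 0.4, p₀ = 0.14.
Under exogeneity and monotonicity, PN = (p₁ − p₀) / p₁.
PN = (0.4 − 0.14) / 0.4 = 0.26 / 0.4 ≈ 0.6500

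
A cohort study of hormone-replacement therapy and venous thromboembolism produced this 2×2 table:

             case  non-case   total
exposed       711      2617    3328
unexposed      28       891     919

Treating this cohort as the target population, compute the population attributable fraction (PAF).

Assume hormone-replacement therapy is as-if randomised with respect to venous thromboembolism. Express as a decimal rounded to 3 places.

p₁ = P(outcome | exposed) = 711/3328 = 0.21364
p₀ = P(outcome | unexposed) = 28/919 = 0.030468
Exposure prevalence π = 3328/4247 = 0.78361; overall risk P(Y=1) = 0.17401.
Under exogeneity, PAF = [P(Y=1) − p₀]/P(Y=1).
PAF = (0.17401 − 0.030468) / 0.17401 ≈ 0.8249

PAF ≈ 0.825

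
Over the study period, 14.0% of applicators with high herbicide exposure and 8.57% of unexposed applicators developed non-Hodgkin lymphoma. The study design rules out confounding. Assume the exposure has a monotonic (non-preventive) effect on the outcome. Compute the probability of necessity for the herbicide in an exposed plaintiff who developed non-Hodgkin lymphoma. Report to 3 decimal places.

PN ≈ 0.388

p₁ = 0.14, p₀ = 0.0857.
Under exogeneity and monotonicity, PN = (p₁ − p₀) / p₁.
PN = (0.14 − 0.0857) / 0.14 = 0.0543 / 0.14 ≈ 0.3879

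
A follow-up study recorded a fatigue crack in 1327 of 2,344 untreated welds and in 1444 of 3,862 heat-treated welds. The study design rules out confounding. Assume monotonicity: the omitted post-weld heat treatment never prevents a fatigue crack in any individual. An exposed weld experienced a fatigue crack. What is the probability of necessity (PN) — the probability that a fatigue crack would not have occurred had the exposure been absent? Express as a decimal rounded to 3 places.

p₁ = P(outcome | exposed) = 1327/2344 = 0.56613
p₀ = P(outcome | unexposed) = 1444/3862 = 0.3739
Under exogeneity and monotonicity, PN = (p₁ − p₀) / p₁.
PN = (0.56613 − 0.3739) / 0.56613 = 0.19223 / 0.56613 ≈ 0.3395

PN ≈ 0.340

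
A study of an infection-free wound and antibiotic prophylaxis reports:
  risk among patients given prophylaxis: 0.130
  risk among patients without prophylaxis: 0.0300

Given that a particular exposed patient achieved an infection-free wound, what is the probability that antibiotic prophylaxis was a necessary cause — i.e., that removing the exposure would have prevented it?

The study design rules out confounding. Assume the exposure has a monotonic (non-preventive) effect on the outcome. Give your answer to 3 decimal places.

Let p₁ = 0.13, p₀ = 0.03.
Under exogeneity and monotonicity, PN = (p₁ − p₀) / p₁.
PN = (0.13 − 0.03) / 0.13 = 0.1 / 0.13 ≈ 0.7692

PN ≈ 0.769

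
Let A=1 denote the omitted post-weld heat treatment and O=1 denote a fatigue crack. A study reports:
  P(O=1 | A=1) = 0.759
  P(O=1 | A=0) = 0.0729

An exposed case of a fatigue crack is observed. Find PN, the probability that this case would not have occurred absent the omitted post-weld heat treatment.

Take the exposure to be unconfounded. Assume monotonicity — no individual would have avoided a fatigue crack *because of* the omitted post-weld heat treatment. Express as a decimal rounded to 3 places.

PN ≈ 0.904

Let p₁ = 0.759, p₀ = 0.0729.
Under exogeneity and monotonicity, PN = (p₁ − p₀) / p₁.
PN = (0.759 − 0.0729) / 0.759 = 0.6861 / 0.759 ≈ 0.9040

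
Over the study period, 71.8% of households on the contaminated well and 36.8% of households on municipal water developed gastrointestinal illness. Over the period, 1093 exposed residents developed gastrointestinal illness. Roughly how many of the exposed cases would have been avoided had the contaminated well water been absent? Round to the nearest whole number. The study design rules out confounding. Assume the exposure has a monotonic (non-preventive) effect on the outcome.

about 533 cases

p₁ = 0.718, p₀ = 0.368.
PN = (p₁ − p₀)/p₁ = (0.718 − 0.368) / 0.718 ≈ 0.48747.
Attributable cases ≈ PN × (exposed cases) = 0.48747 × 1093 ≈ 532.80.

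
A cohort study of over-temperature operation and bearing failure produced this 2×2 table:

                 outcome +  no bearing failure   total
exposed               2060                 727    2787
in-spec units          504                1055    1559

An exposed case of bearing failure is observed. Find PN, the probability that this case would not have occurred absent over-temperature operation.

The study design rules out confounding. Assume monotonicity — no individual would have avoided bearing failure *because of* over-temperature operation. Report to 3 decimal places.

PN ≈ 0.563

p₁ = P(outcome | exposed) = 2060/2787 = 0.73915
p₀ = P(outcome | unexposed) = 504/1559 = 0.32328
Under exogeneity and monotonicity, PN = (p₁ − p₀)/p₁.
PN = (0.73915 − 0.32328) / 0.73915 ≈ 0.5626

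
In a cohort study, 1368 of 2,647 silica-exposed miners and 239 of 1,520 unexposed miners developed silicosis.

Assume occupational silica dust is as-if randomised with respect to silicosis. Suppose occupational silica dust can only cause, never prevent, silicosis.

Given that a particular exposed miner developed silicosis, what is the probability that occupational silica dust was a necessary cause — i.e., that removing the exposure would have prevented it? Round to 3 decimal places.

PN ≈ 0.696

p₁ = P(outcome | exposed) = 1368/2647 = 0.51681
p₀ = P(outcome | unexposed) = 239/1520 = 0.15724
Under exogeneity and monotonicity, PN = (p₁ − p₀) / p₁.
PN = (0.51681 − 0.15724) / 0.51681 = 0.35957 / 0.51681 ≈ 0.6958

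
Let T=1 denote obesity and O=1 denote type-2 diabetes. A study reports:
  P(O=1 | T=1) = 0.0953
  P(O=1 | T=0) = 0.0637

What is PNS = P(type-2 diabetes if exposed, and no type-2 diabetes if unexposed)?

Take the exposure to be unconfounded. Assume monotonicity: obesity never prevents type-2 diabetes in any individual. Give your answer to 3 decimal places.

Let p₁ = 0.0953, p₀ = 0.0637.
Under exogeneity and monotonicity, PNS = p₁ − p₀.
PNS = 0.0953 − 0.0637 = 0.0316

PNS ≈ 0.032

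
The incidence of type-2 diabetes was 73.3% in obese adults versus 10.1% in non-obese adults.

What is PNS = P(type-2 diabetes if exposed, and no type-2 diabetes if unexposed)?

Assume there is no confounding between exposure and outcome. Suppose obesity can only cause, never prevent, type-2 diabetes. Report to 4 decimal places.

PNS ≈ 0.6320

p₁ = 0.733, p₀ = 0.101.
Under exogeneity and monotonicity, PNS = p₁ − p₀.
PNS = 0.733 − 0.101 = 0.632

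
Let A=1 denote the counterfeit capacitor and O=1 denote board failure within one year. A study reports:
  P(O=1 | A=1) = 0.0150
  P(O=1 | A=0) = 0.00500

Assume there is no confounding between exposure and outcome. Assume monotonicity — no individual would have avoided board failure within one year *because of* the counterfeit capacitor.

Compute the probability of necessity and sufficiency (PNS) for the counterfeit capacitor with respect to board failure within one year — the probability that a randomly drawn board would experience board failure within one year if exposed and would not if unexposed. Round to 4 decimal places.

PNS ≈ 0.0100

Let p₁ = 0.015, p₀ = 0.005.
Under exogeneity and monotonicity, PNS = p₁ − p₀.
PNS = 0.015 − 0.005 = 0.01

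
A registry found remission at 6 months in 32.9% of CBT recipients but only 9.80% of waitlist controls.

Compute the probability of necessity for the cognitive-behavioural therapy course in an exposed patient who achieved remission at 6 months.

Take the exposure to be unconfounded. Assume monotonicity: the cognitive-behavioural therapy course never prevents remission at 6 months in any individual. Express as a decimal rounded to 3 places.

PN ≈ 0.702

p₁ = 0.329, p₀ = 0.098.
Under exogeneity and monotonicity, PN = (p₁ − p₀) / p₁.
PN = (0.329 − 0.098) / 0.329 = 0.231 / 0.329 ≈ 0.7021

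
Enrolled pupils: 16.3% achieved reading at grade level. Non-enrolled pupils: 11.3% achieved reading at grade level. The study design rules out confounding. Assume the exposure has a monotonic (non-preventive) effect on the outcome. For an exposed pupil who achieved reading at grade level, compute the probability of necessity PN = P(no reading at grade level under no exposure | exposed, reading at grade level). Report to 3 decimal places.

p₁ = 0.163, p₀ = 0.113.
Under exogeneity and monotonicity, PN = (p₁ − p₀) / p₁.
PN = (0.163 − 0.113) / 0.163 = 0.05 / 0.163 ≈ 0.3067

PN ≈ 0.307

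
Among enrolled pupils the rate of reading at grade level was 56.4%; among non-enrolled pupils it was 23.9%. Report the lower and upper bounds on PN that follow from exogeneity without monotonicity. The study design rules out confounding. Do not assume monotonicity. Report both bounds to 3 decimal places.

p₁ = 0.564, p₀ = 0.239.
Under exogeneity alone the bounds on PN are max{0,(p₁−p₀)/p₁} ≤ PN ≤ min{1,(1−p₀)/p₁}.
  lower = (p₁ − p₀)/p₁ = 0.325 / 0.564 ≈ 0.5762
  upper = min{1, (1 − p₀)/p₁} = 0.761 / 0.564 ≈ 1.3493 → capped at 1

0.576 ≤ PN ≤ 1.000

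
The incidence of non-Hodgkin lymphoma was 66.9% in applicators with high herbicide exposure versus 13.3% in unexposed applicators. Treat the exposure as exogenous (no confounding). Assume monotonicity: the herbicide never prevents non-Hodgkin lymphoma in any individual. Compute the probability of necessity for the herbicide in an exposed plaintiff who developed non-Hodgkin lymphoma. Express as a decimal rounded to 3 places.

p₁ = 0.669, p₀ = 0.133.
Under exogeneity and monotonicity, PN = (p₁ − p₀) / p₁.
PN = (0.669 − 0.133) / 0.669 = 0.536 / 0.669 ≈ 0.8012

PN ≈ 0.801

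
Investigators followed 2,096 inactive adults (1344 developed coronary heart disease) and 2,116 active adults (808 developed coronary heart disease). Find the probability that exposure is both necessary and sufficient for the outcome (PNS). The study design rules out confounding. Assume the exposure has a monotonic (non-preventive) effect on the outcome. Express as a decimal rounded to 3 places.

PNS ≈ 0.259

p₁ = P(outcome | exposed) = 1344/2096 = 0.64122
p₀ = P(outcome | unexposed) = 808/2116 = 0.38185
Under exogeneity and monotonicity, PNS = p₁ − p₀.
PNS = 0.64122 − 0.38185 = 0.25937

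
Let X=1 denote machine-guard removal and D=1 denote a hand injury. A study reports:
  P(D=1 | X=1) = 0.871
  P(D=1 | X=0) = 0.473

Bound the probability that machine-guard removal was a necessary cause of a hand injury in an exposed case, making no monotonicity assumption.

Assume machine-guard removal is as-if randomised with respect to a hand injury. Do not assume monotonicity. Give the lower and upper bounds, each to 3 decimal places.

Let p₁ = 0.871, p₀ = 0.473.
Under exogeneity alone the bounds on PN are max{0,(p₁−p₀)/p₁} ≤ PN ≤ min{1,(1−p₀)/p₁}.
  lower = (p₁ − p₀)/p₁ = 0.398 / 0.871 ≈ 0.4569
  upper = min{1, (1 − p₀)/p₁} = 0.527 / 0.871 ≈ 0.6051

0.457 ≤ PN ≤ 0.605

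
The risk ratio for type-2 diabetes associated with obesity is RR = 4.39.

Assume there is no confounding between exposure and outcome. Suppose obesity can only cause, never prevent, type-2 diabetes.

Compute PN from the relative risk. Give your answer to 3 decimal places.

Under exogeneity and monotonicity, PN = (RR − 1) / RR = 1 − 1/RR.
PN = (4.39 − 1) / 4.39 = 3.39 / 4.39 ≈ 0.7722

PN ≈ 0.772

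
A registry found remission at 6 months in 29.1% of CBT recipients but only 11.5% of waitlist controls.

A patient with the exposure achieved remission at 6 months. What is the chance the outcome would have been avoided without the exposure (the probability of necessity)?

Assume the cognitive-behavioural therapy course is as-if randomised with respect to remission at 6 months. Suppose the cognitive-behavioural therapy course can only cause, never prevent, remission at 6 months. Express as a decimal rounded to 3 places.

p₁ = 0.291, p₀ = 0.115.
Under exogeneity and monotonicity, PN = (p₁ − p₀) / p₁.
PN = (0.291 − 0.115) / 0.291 = 0.176 / 0.291 ≈ 0.6048

PN ≈ 0.605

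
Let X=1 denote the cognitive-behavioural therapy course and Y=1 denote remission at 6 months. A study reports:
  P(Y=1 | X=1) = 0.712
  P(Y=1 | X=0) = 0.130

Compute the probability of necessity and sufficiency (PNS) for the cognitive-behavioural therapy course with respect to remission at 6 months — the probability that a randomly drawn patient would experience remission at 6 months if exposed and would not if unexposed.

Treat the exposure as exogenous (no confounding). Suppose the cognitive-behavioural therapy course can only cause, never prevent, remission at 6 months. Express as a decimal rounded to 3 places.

PNS ≈ 0.582

Let p₁ = 0.712, p₀ = 0.13.
Under exogeneity and monotonicity, PNS = p₁ − p₀.
PNS = 0.712 − 0.13 = 0.582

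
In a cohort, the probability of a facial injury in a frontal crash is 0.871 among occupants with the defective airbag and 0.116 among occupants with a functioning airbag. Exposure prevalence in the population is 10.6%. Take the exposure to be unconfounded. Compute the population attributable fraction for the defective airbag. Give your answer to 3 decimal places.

Let p₁ = 0.871, p₀ = 0.116.
Overall risk P(Y=1) = π·p₁ + (1−π)·p₀ = 0.106×0.871 + 0.894×0.116 = 0.19603.
Under exogeneity, PAF = [P(Y=1) − p₀] / P(Y=1).
PAF = (0.19603 − 0.116) / 0.19603 ≈ 0.4083

PAF ≈ 0.408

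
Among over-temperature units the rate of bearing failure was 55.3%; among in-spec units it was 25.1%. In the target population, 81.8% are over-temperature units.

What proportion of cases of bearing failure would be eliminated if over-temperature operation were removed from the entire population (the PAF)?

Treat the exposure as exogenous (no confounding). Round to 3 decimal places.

PAF ≈ 0.496

p₁ = 0.553, p₀ = 0.251.
Overall risk P(Y=1) = π·p₁ + (1−π)·p₀ = 0.818×0.553 + 0.182×0.251 = 0.49804.
Under exogeneity, PAF = [P(Y=1) − p₀] / P(Y=1).
PAF = (0.49804 − 0.251) / 0.49804 ≈ 0.4960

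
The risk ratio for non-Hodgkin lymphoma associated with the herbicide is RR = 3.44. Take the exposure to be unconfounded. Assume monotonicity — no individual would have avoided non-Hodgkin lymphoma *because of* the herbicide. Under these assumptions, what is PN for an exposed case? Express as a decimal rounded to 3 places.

Under exogeneity and monotonicity, PN = (RR − 1) / RR = 1 − 1/RR.
PN = (3.44 − 1) / 3.44 = 2.44 / 3.44 ≈ 0.7093

PN ≈ 0.709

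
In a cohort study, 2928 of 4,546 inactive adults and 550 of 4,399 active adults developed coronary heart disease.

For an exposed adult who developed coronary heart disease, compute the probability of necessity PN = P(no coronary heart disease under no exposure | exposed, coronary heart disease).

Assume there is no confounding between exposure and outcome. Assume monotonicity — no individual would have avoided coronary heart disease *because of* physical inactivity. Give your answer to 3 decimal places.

PN ≈ 0.806

p₁ = P(outcome | exposed) = 2928/4546 = 0.64408
p₀ = P(outcome | unexposed) = 550/4399 = 0.12503
Under exogeneity and monotonicity, PN = (p₁ − p₀) / p₁.
PN = (0.64408 − 0.12503) / 0.64408 = 0.51905 / 0.64408 ≈ 0.8059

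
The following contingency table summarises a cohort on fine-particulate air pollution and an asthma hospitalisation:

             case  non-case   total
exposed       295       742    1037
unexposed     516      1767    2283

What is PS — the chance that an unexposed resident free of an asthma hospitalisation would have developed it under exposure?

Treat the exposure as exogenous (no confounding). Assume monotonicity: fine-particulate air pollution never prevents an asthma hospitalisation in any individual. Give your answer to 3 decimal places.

p₁ = P(outcome | exposed) = 295/1037 = 0.28447
p₀ = P(outcome | unexposed) = 516/2283 = 0.22602
Under exogeneity and monotonicity, PS = (p₁ − p₀)/(1 − p₀).
PS = (0.28447 − 0.22602) / 0.77398 ≈ 0.0755

PS ≈ 0.076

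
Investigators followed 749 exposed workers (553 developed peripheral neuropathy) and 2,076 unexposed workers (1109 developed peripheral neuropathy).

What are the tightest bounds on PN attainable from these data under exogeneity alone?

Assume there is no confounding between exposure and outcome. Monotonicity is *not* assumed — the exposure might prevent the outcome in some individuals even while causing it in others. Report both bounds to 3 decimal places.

p₁ = P(outcome | exposed) = 553/749 = 0.73832
p₀ = P(outcome | unexposed) = 1109/2076 = 0.5342
Under exogeneity alone the bounds on PN are max{0,(p₁−p₀)/p₁} ≤ PN ≤ min{1,(1−p₀)/p₁}.
  lower = (p₁ − p₀)/p₁ = 0.20412 / 0.73832 ≈ 0.2765
  upper = min{1, (1 − p₀)/p₁} = 0.4658 / 0.73832 ≈ 0.6309

0.276 ≤ PN ≤ 0.631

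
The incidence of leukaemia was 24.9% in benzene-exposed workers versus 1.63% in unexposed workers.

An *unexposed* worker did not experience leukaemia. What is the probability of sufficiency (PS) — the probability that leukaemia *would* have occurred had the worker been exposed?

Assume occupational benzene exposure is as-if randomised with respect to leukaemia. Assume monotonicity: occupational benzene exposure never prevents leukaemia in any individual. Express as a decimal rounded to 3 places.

p₁ = 0.249, p₀ = 0.0163.
Under exogeneity and monotonicity, PS = (p₁ − p₀) / (1 − p₀).
PS = (0.249 − 0.0163) / (1 − 0.0163) = 0.2327 / 0.9837 ≈ 0.2366

PS ≈ 0.237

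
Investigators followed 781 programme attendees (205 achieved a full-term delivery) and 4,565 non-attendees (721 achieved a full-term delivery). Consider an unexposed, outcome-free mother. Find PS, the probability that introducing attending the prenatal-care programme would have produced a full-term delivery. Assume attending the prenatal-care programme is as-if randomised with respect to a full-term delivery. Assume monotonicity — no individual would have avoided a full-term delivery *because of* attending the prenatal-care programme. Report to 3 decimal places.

p₁ = P(outcome | exposed) = 205/781 = 0.26248
p₀ = P(outcome | unexposed) = 721/4565 = 0.15794
Under exogeneity and monotonicity, PS = (p₁ − p₀) / (1 − p₀).
PS = (0.26248 − 0.15794) / (1 − 0.15794) = 0.10454 / 0.84206 ≈ 0.1242

PS ≈ 0.124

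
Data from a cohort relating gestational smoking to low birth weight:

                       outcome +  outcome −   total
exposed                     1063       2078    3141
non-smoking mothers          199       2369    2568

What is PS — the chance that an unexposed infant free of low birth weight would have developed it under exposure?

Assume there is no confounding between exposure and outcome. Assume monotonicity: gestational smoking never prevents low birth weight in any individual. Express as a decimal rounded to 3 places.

p₁ = P(outcome | exposed) = 1063/3141 = 0.33843
p₀ = P(outcome | unexposed) = 199/2568 = 0.077492
Under exogeneity and monotonicity, PS = (p₁ − p₀)/(1 − p₀).
PS = (0.33843 − 0.077492) / 0.92251 ≈ 0.2829

PS ≈ 0.283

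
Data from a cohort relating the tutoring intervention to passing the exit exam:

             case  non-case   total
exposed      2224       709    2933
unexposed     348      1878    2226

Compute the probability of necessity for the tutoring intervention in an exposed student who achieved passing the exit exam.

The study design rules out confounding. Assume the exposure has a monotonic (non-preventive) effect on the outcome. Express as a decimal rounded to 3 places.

p₁ = P(outcome | exposed) = 2224/2933 = 0.75827
p₀ = P(outcome | unexposed) = 348/2226 = 0.15633
Under exogeneity and monotonicity, PN = (p₁ − p₀)/p₁.
PN = (0.75827 − 0.15633) / 0.75827 ≈ 0.7938

PN ≈ 0.794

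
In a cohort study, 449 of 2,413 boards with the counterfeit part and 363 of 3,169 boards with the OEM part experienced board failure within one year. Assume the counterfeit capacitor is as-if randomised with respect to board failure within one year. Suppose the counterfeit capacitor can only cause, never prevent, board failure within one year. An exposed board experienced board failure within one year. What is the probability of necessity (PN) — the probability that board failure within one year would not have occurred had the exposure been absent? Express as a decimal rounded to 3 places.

p₁ = P(outcome | exposed) = 449/2413 = 0.18608
p₀ = P(outcome | unexposed) = 363/3169 = 0.11455
Under exogeneity and monotonicity, PN = (p₁ − p₀) / p₁.
PN = (0.18608 − 0.11455) / 0.18608 = 0.071528 / 0.18608 ≈ 0.3844

PN ≈ 0.384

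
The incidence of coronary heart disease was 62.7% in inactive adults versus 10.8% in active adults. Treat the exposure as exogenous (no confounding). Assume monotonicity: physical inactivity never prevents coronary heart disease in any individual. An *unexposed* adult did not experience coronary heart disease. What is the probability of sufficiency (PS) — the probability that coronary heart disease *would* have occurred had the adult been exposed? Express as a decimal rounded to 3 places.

p₁ = 0.627, p₀ = 0.108.
Under exogeneity and monotonicity, PS = (p₁ − p₀) / (1 − p₀).
PS = (0.627 − 0.108) / (1 − 0.108) = 0.519 / 0.892 ≈ 0.5818

PS ≈ 0.582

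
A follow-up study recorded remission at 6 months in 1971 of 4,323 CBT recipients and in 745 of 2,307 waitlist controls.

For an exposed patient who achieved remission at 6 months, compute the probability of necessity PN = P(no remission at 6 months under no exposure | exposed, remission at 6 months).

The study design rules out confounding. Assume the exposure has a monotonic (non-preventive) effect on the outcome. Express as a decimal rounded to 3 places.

p₁ = P(outcome | exposed) = 1971/4323 = 0.45593
p₀ = P(outcome | unexposed) = 745/2307 = 0.32293
Under exogeneity and monotonicity, PN = (p₁ − p₀) / p₁.
PN = (0.45593 − 0.32293) / 0.45593 = 0.133 / 0.45593 ≈ 0.2917

PN ≈ 0.292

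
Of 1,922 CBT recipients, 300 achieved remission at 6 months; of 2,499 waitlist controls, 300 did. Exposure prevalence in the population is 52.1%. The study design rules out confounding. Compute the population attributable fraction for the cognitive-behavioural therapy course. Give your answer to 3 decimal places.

p₁ = P(outcome | exposed) = 300/1922 = 0.15609
p₀ = P(outcome | unexposed) = 300/2499 = 0.12005
Overall risk P(Y=1) = π·p₁ + (1−π)·p₀ = 0.521×0.15609 + 0.479×0.12005 = 0.13882.
Under exogeneity, PAF = [P(Y=1) − p₀] / P(Y=1).
PAF = (0.13882 − 0.12005) / 0.13882 ≈ 0.1353

PAF ≈ 0.135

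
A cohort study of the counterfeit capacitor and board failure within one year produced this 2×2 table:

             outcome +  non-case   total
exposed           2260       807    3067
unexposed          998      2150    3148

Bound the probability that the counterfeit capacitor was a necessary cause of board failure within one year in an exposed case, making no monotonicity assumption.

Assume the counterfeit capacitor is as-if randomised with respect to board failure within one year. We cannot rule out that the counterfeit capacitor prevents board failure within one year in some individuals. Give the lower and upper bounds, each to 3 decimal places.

0.570 ≤ PN ≤ 0.927

p₁ = P(outcome | exposed) = 2260/3067 = 0.73688
p₀ = P(outcome | unexposed) = 998/3148 = 0.31703
Under exogeneity alone the bounds on PN are max{0,(p₁−p₀)/p₁} ≤ PN ≤ min{1,(1−p₀)/p₁}.
  lower = (p₁ − p₀)/p₁ = 0.41985 / 0.73688 ≈ 0.5698
  upper = min{1, (1 − p₀)/p₁} = 0.68297 / 0.73688 ≈ 0.9268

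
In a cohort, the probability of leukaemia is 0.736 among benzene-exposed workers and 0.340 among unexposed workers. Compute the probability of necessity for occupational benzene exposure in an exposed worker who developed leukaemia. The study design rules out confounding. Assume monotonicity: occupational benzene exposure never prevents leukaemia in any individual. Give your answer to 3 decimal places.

PN ≈ 0.538

Let p₁ = 0.736, p₀ = 0.34.
Under exogeneity and monotonicity, PN = (p₁ − p₀) / p₁.
PN = (0.736 − 0.34) / 0.736 = 0.396 / 0.736 ≈ 0.5380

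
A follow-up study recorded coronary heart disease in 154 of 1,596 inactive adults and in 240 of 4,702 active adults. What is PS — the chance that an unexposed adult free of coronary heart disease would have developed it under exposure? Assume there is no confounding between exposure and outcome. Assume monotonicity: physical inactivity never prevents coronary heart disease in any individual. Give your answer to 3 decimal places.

p₁ = P(outcome | exposed) = 154/1596 = 0.096491
p₀ = P(outcome | unexposed) = 240/4702 = 0.051042
Under exogeneity and monotonicity, PS = (p₁ − p₀) / (1 − p₀).
PS = (0.096491 − 0.051042) / (1 − 0.051042) = 0.045449 / 0.94896 ≈ 0.0479

PS ≈ 0.048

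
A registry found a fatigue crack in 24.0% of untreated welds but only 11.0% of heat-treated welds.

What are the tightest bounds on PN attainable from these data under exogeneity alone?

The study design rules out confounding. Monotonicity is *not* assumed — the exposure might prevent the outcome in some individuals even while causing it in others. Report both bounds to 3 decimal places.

p₁ = 0.24, p₀ = 0.11.
Under exogeneity alone the bounds on PN are max{0,(p₁−p₀)/p₁} ≤ PN ≤ min{1,(1−p₀)/p₁}.
  lower = (p₁ − p₀)/p₁ = 0.13 / 0.24 ≈ 0.5417
  upper = min{1, (1 − p₀)/p₁} = 0.89 / 0.24 ≈ 3.7083 → capped at 1

0.542 ≤ PN ≤ 1.000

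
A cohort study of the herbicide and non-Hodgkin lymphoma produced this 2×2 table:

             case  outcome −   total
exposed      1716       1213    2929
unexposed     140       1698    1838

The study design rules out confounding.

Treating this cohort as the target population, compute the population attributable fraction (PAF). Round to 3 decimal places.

p₁ = P(outcome | exposed) = 1716/2929 = 0.58587
p₀ = P(outcome | unexposed) = 140/1838 = 0.07617
Exposure prevalence π = 2929/4767 = 0.61443; overall risk P(Y=1) = 0.38934.
Under exogeneity, PAF = [P(Y=1) − p₀]/P(Y=1).
PAF = (0.38934 − 0.07617) / 0.38934 ≈ 0.8044

PAF ≈ 0.804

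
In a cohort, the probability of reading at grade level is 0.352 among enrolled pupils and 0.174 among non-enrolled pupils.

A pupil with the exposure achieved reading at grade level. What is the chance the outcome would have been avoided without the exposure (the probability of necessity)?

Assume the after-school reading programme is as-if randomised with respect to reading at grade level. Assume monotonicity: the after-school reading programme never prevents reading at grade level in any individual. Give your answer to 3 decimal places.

PN ≈ 0.506

Let p₁ = 0.352, p₀ = 0.174.
Under exogeneity and monotonicity, PN = (p₁ − p₀) / p₁.
PN = (0.352 − 0.174) / 0.352 = 0.178 / 0.352 ≈ 0.5057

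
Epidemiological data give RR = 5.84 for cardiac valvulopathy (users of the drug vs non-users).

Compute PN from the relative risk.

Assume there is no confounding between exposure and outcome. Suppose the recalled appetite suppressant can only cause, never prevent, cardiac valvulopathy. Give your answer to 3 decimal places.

PN ≈ 0.829

Under exogeneity and monotonicity, PN = (RR − 1) / RR = 1 − 1/RR.
PN = (5.84 − 1) / 5.84 = 4.84 / 5.84 ≈ 0.8288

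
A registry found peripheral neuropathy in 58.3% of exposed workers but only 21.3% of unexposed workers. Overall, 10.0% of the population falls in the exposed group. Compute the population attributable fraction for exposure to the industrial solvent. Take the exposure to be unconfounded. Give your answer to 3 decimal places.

p₁ = 0.583, p₀ = 0.213.
Overall risk P(Y=1) = π·p₁ + (1−π)·p₀ = 0.1×0.583 + 0.9×0.213 = 0.25.
Under exogeneity, PAF = [P(Y=1) − p₀] / P(Y=1).
PAF = (0.25 − 0.213) / 0.25 ≈ 0.1480

PAF ≈ 0.148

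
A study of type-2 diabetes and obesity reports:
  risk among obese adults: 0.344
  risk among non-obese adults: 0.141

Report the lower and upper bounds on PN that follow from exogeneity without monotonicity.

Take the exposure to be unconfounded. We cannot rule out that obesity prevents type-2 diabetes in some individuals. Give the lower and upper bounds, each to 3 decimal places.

Let p₁ = 0.344, p₀ = 0.141.
Under exogeneity alone the bounds on PN are max{0,(p₁−p₀)/p₁} ≤ PN ≤ min{1,(1−p₀)/p₁}.
  lower = (p₁ − p₀)/p₁ = 0.203 / 0.344 ≈ 0.5901
  upper = min{1, (1 − p₀)/p₁} = 0.859 / 0.344 ≈ 2.4971 → capped at 1

0.590 ≤ PN ≤ 1.000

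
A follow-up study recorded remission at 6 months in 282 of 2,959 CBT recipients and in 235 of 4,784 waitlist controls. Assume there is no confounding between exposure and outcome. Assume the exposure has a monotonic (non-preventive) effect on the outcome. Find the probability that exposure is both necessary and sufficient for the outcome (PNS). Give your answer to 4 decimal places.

p₁ = P(outcome | exposed) = 282/2959 = 0.095302
p₀ = P(outcome | unexposed) = 235/4784 = 0.049122
Under exogeneity and monotonicity, PNS = p₁ − p₀.
PNS = 0.095302 − 0.049122 = 0.04618

PNS ≈ 0.0462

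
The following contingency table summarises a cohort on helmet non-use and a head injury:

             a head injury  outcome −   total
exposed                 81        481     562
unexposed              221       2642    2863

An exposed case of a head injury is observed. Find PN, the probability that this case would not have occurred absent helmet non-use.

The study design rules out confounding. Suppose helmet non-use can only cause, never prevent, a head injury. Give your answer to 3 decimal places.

PN ≈ 0.464

p₁ = P(outcome | exposed) = 81/562 = 0.14413
p₀ = P(outcome | unexposed) = 221/2863 = 0.077192
Under exogeneity and monotonicity, PN = (p₁ − p₀)/p₁.
PN = (0.14413 − 0.077192) / 0.14413 ≈ 0.4644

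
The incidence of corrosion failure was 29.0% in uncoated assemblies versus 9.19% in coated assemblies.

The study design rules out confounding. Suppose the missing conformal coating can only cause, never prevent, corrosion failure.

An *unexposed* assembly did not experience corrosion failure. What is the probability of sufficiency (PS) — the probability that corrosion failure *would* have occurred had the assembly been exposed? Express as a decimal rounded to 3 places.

PS ≈ 0.218

p₁ = 0.29, p₀ = 0.0919.
Under exogeneity and monotonicity, PS = (p₁ − p₀) / (1 − p₀).
PS = (0.29 − 0.0919) / (1 − 0.0919) = 0.1981 / 0.9081 ≈ 0.2181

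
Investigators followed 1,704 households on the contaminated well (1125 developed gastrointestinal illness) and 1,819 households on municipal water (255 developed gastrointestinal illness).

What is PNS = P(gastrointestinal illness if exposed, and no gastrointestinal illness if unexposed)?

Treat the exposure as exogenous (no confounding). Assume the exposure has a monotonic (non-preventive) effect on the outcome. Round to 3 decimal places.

PNS ≈ 0.520

p₁ = P(outcome | exposed) = 1125/1704 = 0.66021
p₀ = P(outcome | unexposed) = 255/1819 = 0.14019
Under exogeneity and monotonicity, PNS = p₁ − p₀.
PNS = 0.66021 − 0.14019 = 0.52002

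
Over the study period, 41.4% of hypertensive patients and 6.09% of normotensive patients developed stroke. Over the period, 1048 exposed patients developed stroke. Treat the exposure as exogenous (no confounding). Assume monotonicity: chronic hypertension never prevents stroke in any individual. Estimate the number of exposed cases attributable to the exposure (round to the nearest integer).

p₁ = 0.414, p₀ = 0.0609.
PN = (p₁ − p₀)/p₁ = (0.414 − 0.0609) / 0.414 ≈ 0.85290.
Attributable cases ≈ PN × (exposed cases) = 0.85290 × 1048 ≈ 893.84.

about 894 cases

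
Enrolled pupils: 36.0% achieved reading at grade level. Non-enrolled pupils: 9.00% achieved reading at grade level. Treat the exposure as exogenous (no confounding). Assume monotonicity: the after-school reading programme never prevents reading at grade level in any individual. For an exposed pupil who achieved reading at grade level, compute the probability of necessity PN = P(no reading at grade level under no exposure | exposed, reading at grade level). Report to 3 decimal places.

PN ≈ 0.750

p₁ = 0.36, p₀ = 0.09.
Under exogeneity and monotonicity, PN = (p₁ − p₀) / p₁.
PN = (0.36 − 0.09) / 0.36 = 0.27 / 0.36 ≈ 0.7500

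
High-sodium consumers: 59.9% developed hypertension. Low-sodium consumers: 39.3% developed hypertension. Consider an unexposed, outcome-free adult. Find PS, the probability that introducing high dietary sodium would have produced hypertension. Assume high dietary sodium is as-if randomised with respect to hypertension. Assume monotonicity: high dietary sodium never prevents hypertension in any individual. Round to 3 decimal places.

p₁ = 0.599, p₀ = 0.393.
Under exogeneity and monotonicity, PS = (p₁ − p₀) / (1 − p₀).
PS = (0.599 − 0.393) / (1 − 0.393) = 0.206 / 0.607 ≈ 0.3394

PS ≈ 0.339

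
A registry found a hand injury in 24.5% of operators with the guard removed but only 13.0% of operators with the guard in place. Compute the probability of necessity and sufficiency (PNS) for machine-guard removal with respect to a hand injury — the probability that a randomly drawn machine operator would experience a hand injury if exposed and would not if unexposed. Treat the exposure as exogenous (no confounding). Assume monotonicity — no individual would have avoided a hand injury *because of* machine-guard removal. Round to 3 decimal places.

p₁ = 0.245, p₀ = 0.13.
Under exogeneity and monotonicity, PNS = p₁ − p₀.
PNS = 0.245 − 0.13 = 0.115

PNS ≈ 0.115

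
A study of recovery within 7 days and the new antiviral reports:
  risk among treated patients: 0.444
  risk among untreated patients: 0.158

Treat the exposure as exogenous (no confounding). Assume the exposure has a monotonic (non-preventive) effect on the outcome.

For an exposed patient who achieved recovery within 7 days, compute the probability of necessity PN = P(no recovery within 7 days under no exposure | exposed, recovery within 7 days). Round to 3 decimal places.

Let p₁ = 0.444, p₀ = 0.158.
Under exogeneity and monotonicity, PN = (p₁ − p₀) / p₁.
PN = (0.444 − 0.158) / 0.444 = 0.286 / 0.444 ≈ 0.6441

PN ≈ 0.644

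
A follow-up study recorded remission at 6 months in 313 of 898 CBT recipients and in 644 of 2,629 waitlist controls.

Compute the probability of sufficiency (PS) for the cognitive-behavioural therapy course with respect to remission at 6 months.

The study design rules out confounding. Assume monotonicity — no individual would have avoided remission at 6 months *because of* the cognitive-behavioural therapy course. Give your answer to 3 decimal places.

p₁ = P(outcome | exposed) = 313/898 = 0.34855
p₀ = P(outcome | unexposed) = 644/2629 = 0.24496
Under exogeneity and monotonicity, PS = (p₁ − p₀) / (1 − p₀).
PS = (0.34855 − 0.24496) / (1 − 0.24496) = 0.10359 / 0.75504 ≈ 0.1372

PS ≈ 0.137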